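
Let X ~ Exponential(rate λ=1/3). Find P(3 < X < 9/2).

P(3 < X < 9/2) = ∫_{3}^{9/2} f(x) dx
where f(x) = \frac{e^{- \frac{x}{3}}}{3}
= - \frac{1}{e^{\frac{3}{2}}} + e^{-1}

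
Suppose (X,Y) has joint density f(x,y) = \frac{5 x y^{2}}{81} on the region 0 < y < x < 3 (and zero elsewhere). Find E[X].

f_X(x) = ∫_0^x \frac{5 x y^{2}}{81} dy = \frac{5 x^{4}}{243}
E[X] = ∫_0^3 x × (\frac{5 x^{4}}{243}) dx = \frac{5}{2}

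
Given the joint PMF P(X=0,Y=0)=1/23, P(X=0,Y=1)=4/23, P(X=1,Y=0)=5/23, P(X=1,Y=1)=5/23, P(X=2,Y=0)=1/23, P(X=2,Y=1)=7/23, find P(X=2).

P(X=2) = P(X=2,Y=0) + P(X=2,Y=1)
= 1/23 + 7/23
= 8/23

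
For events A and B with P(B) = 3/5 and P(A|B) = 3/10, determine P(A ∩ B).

By definition, P(A|B) = P(A ∩ B) / P(B)
So P(A ∩ B) = P(A|B) × P(B)
= 3/10 × 3/5
= 9/50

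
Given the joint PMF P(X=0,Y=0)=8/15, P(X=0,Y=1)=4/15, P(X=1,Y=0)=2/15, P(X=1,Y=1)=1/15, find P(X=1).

P(X=1) = P(X=1,Y=0) + P(X=1,Y=1)
= 2/15 + 1/15
= 1/5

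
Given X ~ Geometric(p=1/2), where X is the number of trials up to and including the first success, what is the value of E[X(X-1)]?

E[X(X-1)] = E[X² - X] = E[X²] - E[X]
E[X] = 2
E[X²] = Var(X) + (E[X])² = 2 + (2)² = 6
E[X(X-1)] = 6 - 2 = 4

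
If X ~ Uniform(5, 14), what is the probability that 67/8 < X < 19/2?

P(67/8 < X < 19/2) = ∫_{67/8}^{19/2} f(x) dx
where f(x) = \frac{1}{9}
= \frac{1}{8}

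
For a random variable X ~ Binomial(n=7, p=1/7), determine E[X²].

Using the identity E[X²] = Var(X) + (E[X])²:
E[X] = 1
Var(X) = \frac{6}{7}
E[X²] = \frac{6}{7} + (1)²
= \frac{13}{7}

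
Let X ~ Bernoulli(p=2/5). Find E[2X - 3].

For X ~ Bernoulli(p=2/5):
E[X] = \frac{2}{5}
E[2X - 3] = 2 × E[X] - 3 = - \frac{11}{5}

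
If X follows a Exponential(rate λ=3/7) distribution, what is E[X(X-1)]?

E[X(X-1)] = E[X² - X] = E[X²] - E[X]
E[X] = \frac{7}{3}
E[X²] = Var(X) + (E[X])² = \frac{49}{9} + (\frac{7}{3})² = \frac{98}{9}
E[X(X-1)] = \frac{98}{9} - \frac{7}{3} = \frac{77}{9}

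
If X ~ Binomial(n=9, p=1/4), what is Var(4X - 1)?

For X ~ Binomial(n=9, p=1/4):
Var(X) = \frac{27}{16}
Var(4X - 1) = (4)² × Var(X) = 16 × \frac{27}{16} = 27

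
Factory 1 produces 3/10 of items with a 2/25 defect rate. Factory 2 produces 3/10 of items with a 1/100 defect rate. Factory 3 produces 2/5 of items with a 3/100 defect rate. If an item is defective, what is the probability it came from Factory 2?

Using Bayes' theorem:
P(F1) = 3/10, P(D|F1) = 2/25
P(F2) = 3/10, P(D|F2) = 1/100
P(F3) = 2/5, P(D|F3) = 3/100
P(D) = P(D|F1)P(F1) + P(D|F2)P(F2) + P(D|F3)P(F3)
     = \frac{39}{1000}
P(F2|D) = P(D|F2)P(F2) / P(D)
= \frac{1}{13}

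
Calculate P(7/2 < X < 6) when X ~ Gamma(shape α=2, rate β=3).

P(7/2 < X < 6) = ∫_{7/2}^{6} f(x) dx
where f(x) = 9 x e^{- 3 x}
= - \frac{19}{e^{18}} + \frac{23}{2 e^{\frac{21}{2}}}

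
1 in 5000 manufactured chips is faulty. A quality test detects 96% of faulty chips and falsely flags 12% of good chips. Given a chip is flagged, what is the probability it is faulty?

Let D = the rare event, + = positive/flagged.
P(D) = 1/5000
P(+|D) = 96/100 = 24/25
P(+|D') = 12/100 = 3/25
P(+) = P(+|D)P(D) + P(+|D')P(D')
     = \frac{24}{25} × \frac{1}{5000} + \frac{3}{25} × \frac{4999}{5000}
     = \frac{15021}{125000}
P(D|+) = P(+|D)P(D)/P(+) = \frac{8}{5007}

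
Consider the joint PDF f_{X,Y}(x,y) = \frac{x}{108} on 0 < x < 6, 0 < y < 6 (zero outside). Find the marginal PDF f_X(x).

f_X(x) = ∫_0^6 f(x,y) dy
= ∫_0^6 \frac{x}{108} dy
= \frac{x}{18} for 0 < x < 6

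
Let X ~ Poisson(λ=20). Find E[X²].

Using the identity E[X²] = Var(X) + (E[X])²:
E[X] = 20
Var(X) = 20
E[X²] = 20 + (20)²
= 420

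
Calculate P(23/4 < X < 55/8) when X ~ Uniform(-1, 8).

P(23/4 < X < 55/8) = ∫_{23/4}^{55/8} f(x) dx
where f(x) = \frac{1}{9}
= \frac{1}{8}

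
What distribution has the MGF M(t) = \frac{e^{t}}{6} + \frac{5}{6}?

The MGF M(t) = \frac{e^{t}}{6} + \frac{5}{6} is the standard form for the Bernoulli distribution.
Comparing with the known MGF formula identifies: Bernoulli(p=1/6)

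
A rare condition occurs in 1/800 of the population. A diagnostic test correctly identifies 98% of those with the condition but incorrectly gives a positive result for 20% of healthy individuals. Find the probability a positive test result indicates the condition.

Let D = the rare event, + = positive/flagged.
P(D) = 1/800
P(+|D) = 98/100 = 49/50
P(+|D') = 20/100 = 1/5
P(+) = P(+|D)P(D) + P(+|D')P(D')
     = \frac{49}{50} × \frac{1}{800} + \frac{1}{5} × \frac{799}{800}
     = \frac{8039}{40000}
P(D|+) = P(+|D)P(D)/P(+) = \frac{49}{8039}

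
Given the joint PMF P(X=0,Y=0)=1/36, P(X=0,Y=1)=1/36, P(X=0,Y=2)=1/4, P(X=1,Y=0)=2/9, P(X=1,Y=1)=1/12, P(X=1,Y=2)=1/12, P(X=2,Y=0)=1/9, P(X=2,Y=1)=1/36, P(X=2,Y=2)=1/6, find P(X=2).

P(X=2) = P(X=2,Y=0) + P(X=2,Y=1) + P(X=2,Y=2)
= 1/9 + 1/36 + 1/6
= 11/36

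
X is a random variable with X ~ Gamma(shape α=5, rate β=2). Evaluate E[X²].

Using the identity E[X²] = Var(X) + (E[X])²:
E[X] = \frac{5}{2}
Var(X) = \frac{5}{4}
E[X²] = \frac{5}{4} + (\frac{5}{2})²
= \frac{15}{2}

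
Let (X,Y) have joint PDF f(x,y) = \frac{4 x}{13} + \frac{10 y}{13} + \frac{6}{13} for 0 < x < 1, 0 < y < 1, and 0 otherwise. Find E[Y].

E[Y] = ∫_0^1 ∫_0^1 y × f(x,y) dx dy
= \frac{22}{39}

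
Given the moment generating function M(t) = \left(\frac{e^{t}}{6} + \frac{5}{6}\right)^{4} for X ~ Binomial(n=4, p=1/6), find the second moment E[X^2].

To find E[X^2], compute M^(2)(0):
M^(1)(t) = \frac{2 \left(\frac{e^{t}}{6} + \frac{5}{6}\right)^{3} e^{t}}{3}
M^(2)(t) = \frac{2 \left(\frac{e^{t}}{6} + \frac{5}{6}\right)^{3} e^{t}}{3} + \frac{\left(\frac{e^{t}}{6} + \frac{5}{6}\right)^{2} e^{2 t}}{3}
M^(2)(0) = 1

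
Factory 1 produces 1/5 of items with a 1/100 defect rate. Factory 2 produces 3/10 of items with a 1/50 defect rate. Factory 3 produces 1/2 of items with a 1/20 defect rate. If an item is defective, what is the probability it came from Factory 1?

Using Bayes' theorem:
P(F1) = 1/5, P(D|F1) = 1/100
P(F2) = 3/10, P(D|F2) = 1/50
P(F3) = 1/2, P(D|F3) = 1/20
P(D) = P(D|F1)P(F1) + P(D|F2)P(F2) + P(D|F3)P(F3)
     = \frac{33}{1000}
P(F1|D) = P(D|F1)P(F1) / P(D)
= \frac{2}{33}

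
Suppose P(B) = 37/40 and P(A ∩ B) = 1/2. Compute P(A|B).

P(A|B) = P(A ∩ B) / P(B)
= (1/2) / (37/40)
= 20/37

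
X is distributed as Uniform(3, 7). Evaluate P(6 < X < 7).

P(6 < X < 7) = ∫_{6}^{7} f(x) dx
where f(x) = \frac{1}{4}
= \frac{1}{4}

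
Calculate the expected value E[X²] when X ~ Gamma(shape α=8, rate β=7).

Using the identity E[X²] = Var(X) + (E[X])²:
E[X] = \frac{8}{7}
Var(X) = \frac{8}{49}
E[X²] = \frac{8}{49} + (\frac{8}{7})²
= \frac{72}{49}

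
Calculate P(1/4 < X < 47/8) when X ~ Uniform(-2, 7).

P(1/4 < X < 47/8) = ∫_{1/4}^{47/8} f(x) dx
where f(x) = \frac{1}{9}
= \frac{5}{8}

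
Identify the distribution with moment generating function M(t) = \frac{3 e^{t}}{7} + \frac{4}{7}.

The MGF M(t) = \frac{3 e^{t}}{7} + \frac{4}{7} is the standard form for the Bernoulli distribution.
Comparing with the known MGF formula identifies: Bernoulli(p=3/7)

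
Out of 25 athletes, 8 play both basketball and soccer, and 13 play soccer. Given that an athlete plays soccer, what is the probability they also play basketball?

P(A ∩ B) = 8/25
P(B) = 13/25
P(A|B) = P(A ∩ B) / P(B) = (8/25) / (13/25) = 8/13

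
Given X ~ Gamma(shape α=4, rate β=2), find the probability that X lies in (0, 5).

P(0 < X < 5) = ∫_{0}^{5} f(x) dx
where f(x) = \frac{8 x^{3} e^{- 2 x}}{3}
= 1 - \frac{683}{3 e^{10}}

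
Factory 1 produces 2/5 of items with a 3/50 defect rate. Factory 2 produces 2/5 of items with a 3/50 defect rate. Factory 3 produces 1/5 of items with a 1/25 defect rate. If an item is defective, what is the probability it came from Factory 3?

Using Bayes' theorem:
P(F1) = 2/5, P(D|F1) = 3/50
P(F2) = 2/5, P(D|F2) = 3/50
P(F3) = 1/5, P(D|F3) = 1/25
P(D) = P(D|F1)P(F1) + P(D|F2)P(F2) + P(D|F3)P(F3)
     = \frac{7}{125}
P(F3|D) = P(D|F3)P(F3) / P(D)
= \frac{1}{7}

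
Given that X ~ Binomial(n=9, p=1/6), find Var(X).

For X ~ Binomial(n=9, p=1/6):
Var(X) = \frac{5}{4}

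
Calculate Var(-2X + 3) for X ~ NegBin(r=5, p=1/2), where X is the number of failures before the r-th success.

For X ~ NegBin(r=5, p=1/2), where X is the number of failures before the r-th success:
Var(X) = 10
Var(-2X + 3) = (-2)² × Var(X) = 4 × 10 = 40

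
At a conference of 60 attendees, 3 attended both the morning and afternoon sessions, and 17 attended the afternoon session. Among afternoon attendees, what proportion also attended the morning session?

P(A ∩ B) = 3/60 = 1/20
P(B) = 17/60
P(A|B) = P(A ∩ B) / P(B) = (1/20) / (17/60) = 3/17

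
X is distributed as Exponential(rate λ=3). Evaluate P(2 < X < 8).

P(2 < X < 8) = ∫_{2}^{8} f(x) dx
where f(x) = 3 e^{- 3 x}
= - \frac{1 - e^{18}}{e^{24}}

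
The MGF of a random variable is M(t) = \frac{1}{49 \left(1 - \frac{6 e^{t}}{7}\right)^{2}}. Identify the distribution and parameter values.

The MGF M(t) = \frac{1}{49 \left(1 - \frac{6 e^{t}}{7}\right)^{2}} is the standard form for the NegativeBinomial distribution.
Comparing with the known MGF formula identifies: NegBin(r=2, p=1/7), X = failures before r-th success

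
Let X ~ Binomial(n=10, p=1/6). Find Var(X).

For X ~ Binomial(n=10, p=1/6):
Var(X) = \frac{25}{18}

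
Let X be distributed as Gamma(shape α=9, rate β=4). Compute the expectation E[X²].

Using the identity E[X²] = Var(X) + (E[X])²:
E[X] = \frac{9}{4}
Var(X) = \frac{9}{16}
E[X²] = \frac{9}{16} + (\frac{9}{4})²
= \frac{45}{8}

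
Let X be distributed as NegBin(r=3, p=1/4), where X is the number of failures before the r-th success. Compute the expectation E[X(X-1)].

E[X(X-1)] = E[X² - X] = E[X²] - E[X]
E[X] = 9
E[X²] = Var(X) + (E[X])² = 36 + (9)² = 117
E[X(X-1)] = 117 - 9 = 108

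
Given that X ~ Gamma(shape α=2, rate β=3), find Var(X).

For X ~ Gamma(shape α=2, rate β=3):
Var(X) = \frac{2}{9}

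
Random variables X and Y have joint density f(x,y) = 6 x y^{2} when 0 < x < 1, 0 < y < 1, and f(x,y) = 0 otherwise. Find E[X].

E[X] = ∫_0^1 ∫_0^1 x × f(x,y) dy dx
= ∫_0^1 ∫_0^1 x × (6 x y^{2}) dy dx
= \frac{2}{3}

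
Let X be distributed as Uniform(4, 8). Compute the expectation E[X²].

Using the identity E[X²] = Var(X) + (E[X])²:
E[X] = 6
Var(X) = \frac{4}{3}
E[X²] = \frac{4}{3} + (6)²
= \frac{112}{3}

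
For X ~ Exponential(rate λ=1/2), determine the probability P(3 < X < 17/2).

P(3 < X < 17/2) = ∫_{3}^{17/2} f(x) dx
where f(x) = \frac{e^{- \frac{x}{2}}}{2}
= - \frac{1}{e^{\frac{17}{4}}} + e^{- \frac{3}{2}}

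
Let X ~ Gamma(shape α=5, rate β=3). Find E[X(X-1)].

E[X(X-1)] = E[X² - X] = E[X²] - E[X]
E[X] = \frac{5}{3}
E[X²] = Var(X) + (E[X])² = \frac{5}{9} + (\frac{5}{3})² = \frac{10}{3}
E[X(X-1)] = \frac{10}{3} - \frac{5}{3} = \frac{5}{3}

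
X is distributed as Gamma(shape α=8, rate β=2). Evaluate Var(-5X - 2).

For X ~ Gamma(shape α=8, rate β=2):
Var(X) = 2
Var(-5X - 2) = (-5)² × Var(X) = 25 × 2 = 50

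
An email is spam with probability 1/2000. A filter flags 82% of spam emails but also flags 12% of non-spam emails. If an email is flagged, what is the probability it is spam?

Let D = the rare event, + = positive/flagged.
P(D) = 1/2000
P(+|D) = 82/100 = 41/50
P(+|D') = 12/100 = 3/25
P(+) = P(+|D)P(D) + P(+|D')P(D')
     = \frac{41}{50} × \frac{1}{2000} + \frac{3}{25} × \frac{1999}{2000}
     = \frac{2407}{20000}
P(D|+) = P(+|D)P(D)/P(+) = \frac{41}{12035}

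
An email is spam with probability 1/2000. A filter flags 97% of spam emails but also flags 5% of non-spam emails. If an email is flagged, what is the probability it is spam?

Let D = the rare event, + = positive/flagged.
P(D) = 1/2000
P(+|D) = 97/100
P(+|D') = 5/100 = 1/20
P(+) = P(+|D)P(D) + P(+|D')P(D')
     = \frac{97}{100} × \frac{1}{2000} + \frac{1}{20} × \frac{1999}{2000}
     = \frac{2523}{50000}
P(D|+) = P(+|D)P(D)/P(+) = \frac{97}{10092}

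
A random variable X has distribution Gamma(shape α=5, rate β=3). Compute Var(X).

For X ~ Gamma(shape α=5, rate β=3):
Var(X) = \frac{5}{9}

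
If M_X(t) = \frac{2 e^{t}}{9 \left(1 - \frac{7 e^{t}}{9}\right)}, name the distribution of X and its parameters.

The MGF M(t) = \frac{2 e^{t}}{9 \left(1 - \frac{7 e^{t}}{9}\right)} is the standard form for the Geometric distribution.
Comparing with the known MGF formula identifies: Geometric(p=2/9), X = trial number of first success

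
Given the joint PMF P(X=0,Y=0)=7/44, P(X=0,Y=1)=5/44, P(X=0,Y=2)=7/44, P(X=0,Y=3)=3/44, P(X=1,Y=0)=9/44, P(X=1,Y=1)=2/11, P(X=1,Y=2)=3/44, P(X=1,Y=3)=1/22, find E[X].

First find marginal of X:
P(X=0) = 1/2
P(X=1) = 1/2
E[X] = 0 × 1/2 + 1 × 1/2 = 1/2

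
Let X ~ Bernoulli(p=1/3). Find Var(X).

For X ~ Bernoulli(p=1/3):
Var(X) = \frac{2}{9}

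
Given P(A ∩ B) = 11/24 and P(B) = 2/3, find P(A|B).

P(A|B) = P(A ∩ B) / P(B)
= (11/24) / (2/3)
= 11/16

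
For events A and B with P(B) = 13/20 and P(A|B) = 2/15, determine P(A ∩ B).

By definition, P(A|B) = P(A ∩ B) / P(B)
So P(A ∩ B) = P(A|B) × P(B)
= 2/15 × 13/20
= 13/150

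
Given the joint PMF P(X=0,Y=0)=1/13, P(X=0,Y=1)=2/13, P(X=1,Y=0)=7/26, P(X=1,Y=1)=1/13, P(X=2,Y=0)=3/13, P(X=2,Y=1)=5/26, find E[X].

First find marginal of X:
P(X=0) = 3/13
P(X=1) = 9/26
P(X=2) = 11/26
E[X] = 0 × 3/13 + 1 × 9/26 + 2 × 11/26 = 31/26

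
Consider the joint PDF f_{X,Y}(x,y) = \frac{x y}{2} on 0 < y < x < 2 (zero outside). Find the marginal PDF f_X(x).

f_X(x) = ∫_0^x \frac{x y}{2} dy = \frac{x^{3}}{4}
for 0 < x < 2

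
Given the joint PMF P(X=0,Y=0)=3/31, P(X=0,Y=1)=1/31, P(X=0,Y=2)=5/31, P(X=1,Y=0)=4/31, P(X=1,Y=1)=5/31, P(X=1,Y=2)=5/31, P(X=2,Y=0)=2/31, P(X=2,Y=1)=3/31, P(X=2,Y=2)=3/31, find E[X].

First find marginal of X:
P(X=0) = 9/31
P(X=1) = 14/31
P(X=2) = 8/31
E[X] = 0 × 9/31 + 1 × 14/31 + 2 × 8/31 = 30/31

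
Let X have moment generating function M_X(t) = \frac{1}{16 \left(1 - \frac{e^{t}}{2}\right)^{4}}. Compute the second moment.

To find E[X^2], compute M^(2)(0):
M^(1)(t) = \frac{e^{t}}{8 \left(1 - \frac{e^{t}}{2}\right)^{5}}
M^(2)(t) = \frac{e^{t}}{8 \left(1 - \frac{e^{t}}{2}\right)^{5}} + \frac{5 e^{2 t}}{16 \left(1 - \frac{e^{t}}{2}\right)^{6}}
M^(2)(0) = 24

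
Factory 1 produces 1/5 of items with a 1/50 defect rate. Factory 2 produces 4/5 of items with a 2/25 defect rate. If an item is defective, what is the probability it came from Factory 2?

Using Bayes' theorem:
P(F1) = 1/5, P(D|F1) = 1/50
P(F2) = 4/5, P(D|F2) = 2/25
P(D) = P(D|F1)P(F1) + P(D|F2)P(F2)
     = \frac{17}{250}
P(F2|D) = P(D|F2)P(F2) / P(D)
= \frac{16}{17}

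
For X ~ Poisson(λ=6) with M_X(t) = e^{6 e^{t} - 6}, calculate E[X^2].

To find E[X^2], compute M^(2)(0):
M^(1)(t) = 6 e^{t} e^{6 e^{t} - 6}
M^(2)(t) = 36 e^{2 t} e^{6 e^{t} - 6} + 6 e^{t} e^{6 e^{t} - 6}
M^(2)(0) = 42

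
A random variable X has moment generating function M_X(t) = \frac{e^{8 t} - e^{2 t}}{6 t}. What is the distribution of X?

The MGF M(t) = \frac{e^{8 t} - e^{2 t}}{6 t} is the standard form for the Uniform distribution.
Comparing with the known MGF formula identifies: Uniform(2, 8)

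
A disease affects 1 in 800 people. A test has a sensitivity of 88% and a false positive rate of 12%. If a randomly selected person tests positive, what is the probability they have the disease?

Let D = the rare event, + = positive/flagged.
P(D) = 1/800
P(+|D) = 88/100 = 22/25
P(+|D') = 12/100 = 3/25
P(+) = P(+|D)P(D) + P(+|D')P(D')
     = \frac{22}{25} × \frac{1}{800} + \frac{3}{25} × \frac{799}{800}
     = \frac{2419}{20000}
P(D|+) = P(+|D)P(D)/P(+) = \frac{22}{2419}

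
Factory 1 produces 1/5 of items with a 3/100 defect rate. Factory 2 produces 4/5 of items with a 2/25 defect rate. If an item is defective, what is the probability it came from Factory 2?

Using Bayes' theorem:
P(F1) = 1/5, P(D|F1) = 3/100
P(F2) = 4/5, P(D|F2) = 2/25
P(D) = P(D|F1)P(F1) + P(D|F2)P(F2)
     = \frac{7}{100}
P(F2|D) = P(D|F2)P(F2) / P(D)
= \frac{32}{35}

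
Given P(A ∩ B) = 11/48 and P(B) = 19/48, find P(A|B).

P(A|B) = P(A ∩ B) / P(B)
= (11/48) / (19/48)
= 11/19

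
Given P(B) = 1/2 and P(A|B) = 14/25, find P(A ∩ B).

By definition, P(A|B) = P(A ∩ B) / P(B)
So P(A ∩ B) = P(A|B) × P(B)
= 14/25 × 1/2
= 7/25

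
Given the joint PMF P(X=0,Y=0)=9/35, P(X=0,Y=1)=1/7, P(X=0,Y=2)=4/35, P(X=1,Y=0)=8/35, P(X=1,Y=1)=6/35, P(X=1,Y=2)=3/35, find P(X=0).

P(X=0) = P(X=0,Y=0) + P(X=0,Y=1) + P(X=0,Y=2)
= 9/35 + 1/7 + 4/35
= 18/35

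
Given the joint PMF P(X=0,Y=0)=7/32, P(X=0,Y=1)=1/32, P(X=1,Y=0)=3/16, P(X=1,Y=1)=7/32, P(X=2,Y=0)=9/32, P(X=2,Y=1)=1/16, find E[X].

First find marginal of X:
P(X=0) = 1/4
P(X=1) = 13/32
P(X=2) = 11/32
E[X] = 0 × 1/4 + 1 × 13/32 + 2 × 11/32 = 35/32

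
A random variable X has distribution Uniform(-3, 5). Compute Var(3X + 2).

For X ~ Uniform(-3, 5):
Var(X) = \frac{16}{3}
Var(3X + 2) = (3)² × Var(X) = 9 × \frac{16}{3} = 48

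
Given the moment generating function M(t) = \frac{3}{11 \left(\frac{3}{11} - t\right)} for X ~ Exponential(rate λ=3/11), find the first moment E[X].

To find E[X], compute M^(1)(0):
M^(1)(t) = \frac{3}{11 \left(\frac{3}{11} - t\right)^{2}}
M^(1)(0) = \frac{11}{3}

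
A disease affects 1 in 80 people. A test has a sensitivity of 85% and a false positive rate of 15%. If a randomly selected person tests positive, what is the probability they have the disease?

Let D = the rare event, + = positive/flagged.
P(D) = 1/80
P(+|D) = 85/100 = 17/20
P(+|D') = 15/100 = 3/20
P(+) = P(+|D)P(D) + P(+|D')P(D')
     = \frac{17}{20} × \frac{1}{80} + \frac{3}{20} × \frac{79}{80}
     = \frac{127}{800}
P(D|+) = P(+|D)P(D)/P(+) = \frac{17}{254}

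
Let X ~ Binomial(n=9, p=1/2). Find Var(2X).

For X ~ Binomial(n=9, p=1/2):
Var(X) = \frac{9}{4}
Var(2X) = (2)² × Var(X) = 4 × \frac{9}{4} = 9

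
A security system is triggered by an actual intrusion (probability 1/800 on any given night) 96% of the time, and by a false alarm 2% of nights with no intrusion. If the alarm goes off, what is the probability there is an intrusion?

Let D = the rare event, + = positive/flagged.
P(D) = 1/800
P(+|D) = 96/100 = 24/25
P(+|D') = 2/100 = 1/50
P(+) = P(+|D)P(D) + P(+|D')P(D')
     = \frac{24}{25} × \frac{1}{800} + \frac{1}{50} × \frac{799}{800}
     = \frac{847}{40000}
P(D|+) = P(+|D)P(D)/P(+) = \frac{48}{847}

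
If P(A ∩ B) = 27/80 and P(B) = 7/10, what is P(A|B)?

P(A|B) = P(A ∩ B) / P(B)
= (27/80) / (7/10)
= 27/56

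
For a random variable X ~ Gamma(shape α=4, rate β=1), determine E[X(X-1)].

E[X(X-1)] = E[X² - X] = E[X²] - E[X]
E[X] = 4
E[X²] = Var(X) + (E[X])² = 4 + (4)² = 20
E[X(X-1)] = 20 - 4 = 16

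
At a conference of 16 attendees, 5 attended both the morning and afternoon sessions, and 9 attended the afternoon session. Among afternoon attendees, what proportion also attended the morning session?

P(A ∩ B) = 5/16
P(B) = 9/16
P(A|B) = P(A ∩ B) / P(B) = (5/16) / (9/16) = 5/9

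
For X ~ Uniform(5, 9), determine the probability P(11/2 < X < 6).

P(11/2 < X < 6) = ∫_{11/2}^{6} f(x) dx
where f(x) = \frac{1}{4}
= \frac{1}{8}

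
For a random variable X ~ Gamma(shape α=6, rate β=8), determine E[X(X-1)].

E[X(X-1)] = E[X² - X] = E[X²] - E[X]
E[X] = \frac{3}{4}
E[X²] = Var(X) + (E[X])² = \frac{3}{32} + (\frac{3}{4})² = \frac{21}{32}
E[X(X-1)] = \frac{21}{32} - \frac{3}{4} = - \frac{3}{32}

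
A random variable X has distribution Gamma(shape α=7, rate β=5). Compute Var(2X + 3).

For X ~ Gamma(shape α=7, rate β=5):
Var(X) = \frac{7}{25}
Var(2X + 3) = (2)² × Var(X) = 4 × \frac{7}{25} = \frac{28}{25}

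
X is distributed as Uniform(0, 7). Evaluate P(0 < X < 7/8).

P(0 < X < 7/8) = ∫_{0}^{7/8} f(x) dx
where f(x) = \frac{1}{7}
= \frac{1}{8}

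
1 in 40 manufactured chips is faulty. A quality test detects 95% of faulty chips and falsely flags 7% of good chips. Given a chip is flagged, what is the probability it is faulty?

Let D = the rare event, + = positive/flagged.
P(D) = 1/40
P(+|D) = 95/100 = 19/20
P(+|D') = 7/100
P(+) = P(+|D)P(D) + P(+|D')P(D')
     = \frac{19}{20} × \frac{1}{40} + \frac{7}{100} × \frac{39}{40}
     = \frac{23}{250}
P(D|+) = P(+|D)P(D)/P(+) = \frac{95}{368}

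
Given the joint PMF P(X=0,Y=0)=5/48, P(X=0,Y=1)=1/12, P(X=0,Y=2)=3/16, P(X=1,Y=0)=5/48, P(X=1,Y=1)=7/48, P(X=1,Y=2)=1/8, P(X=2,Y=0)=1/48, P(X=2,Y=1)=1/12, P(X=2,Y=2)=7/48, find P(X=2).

P(X=2) = P(X=2,Y=0) + P(X=2,Y=1) + P(X=2,Y=2)
= 1/48 + 1/12 + 7/48
= 1/4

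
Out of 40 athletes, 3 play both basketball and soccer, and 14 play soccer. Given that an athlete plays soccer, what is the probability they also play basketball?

P(A ∩ B) = 3/40
P(B) = 14/40 = 7/20
P(A|B) = P(A ∩ B) / P(B) = (3/40) / (7/20) = 3/14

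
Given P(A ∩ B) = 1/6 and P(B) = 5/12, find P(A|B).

P(A|B) = P(A ∩ B) / P(B)
= (1/6) / (5/12)
= 2/5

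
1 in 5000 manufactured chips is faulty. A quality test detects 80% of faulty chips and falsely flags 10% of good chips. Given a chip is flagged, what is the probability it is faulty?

Let D = the rare event, + = positive/flagged.
P(D) = 1/5000
P(+|D) = 80/100 = 4/5
P(+|D') = 10/100 = 1/10
P(+) = P(+|D)P(D) + P(+|D')P(D')
     = \frac{4}{5} × \frac{1}{5000} + \frac{1}{10} × \frac{4999}{5000}
     = \frac{5007}{50000}
P(D|+) = P(+|D)P(D)/P(+) = \frac{8}{5007}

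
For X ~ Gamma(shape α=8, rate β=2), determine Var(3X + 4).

For X ~ Gamma(shape α=8, rate β=2):
Var(X) = 2
Var(3X + 4) = (3)² × Var(X) = 9 × 2 = 18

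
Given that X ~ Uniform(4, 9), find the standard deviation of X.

For X ~ Uniform(4, 9):
Var(X) = \frac{25}{12}
SD(X) = √(Var(X)) = √(\frac{25}{12}) = \frac{5 \sqrt{3}}{6}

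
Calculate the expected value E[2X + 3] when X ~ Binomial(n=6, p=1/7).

For X ~ Binomial(n=6, p=1/7):
E[X] = \frac{6}{7}
E[2X + 3] = 2 × E[X] + 3 = \frac{33}{7}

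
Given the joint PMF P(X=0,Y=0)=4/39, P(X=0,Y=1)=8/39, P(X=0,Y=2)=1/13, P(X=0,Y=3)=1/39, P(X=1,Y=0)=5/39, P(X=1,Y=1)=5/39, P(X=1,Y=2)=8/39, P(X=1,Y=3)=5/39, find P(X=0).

P(X=0) = P(X=0,Y=0) + P(X=0,Y=1) + P(X=0,Y=2) + P(X=0,Y=3)
= 4/39 + 8/39 + 1/13 + 1/39
= 16/39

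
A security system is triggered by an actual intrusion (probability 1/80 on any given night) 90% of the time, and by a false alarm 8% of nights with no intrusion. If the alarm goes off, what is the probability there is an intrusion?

Let D = the rare event, + = positive/flagged.
P(D) = 1/80
P(+|D) = 90/100 = 9/10
P(+|D') = 8/100 = 2/25
P(+) = P(+|D)P(D) + P(+|D')P(D')
     = \frac{9}{10} × \frac{1}{80} + \frac{2}{25} × \frac{79}{80}
     = \frac{361}{4000}
P(D|+) = P(+|D)P(D)/P(+) = \frac{45}{361}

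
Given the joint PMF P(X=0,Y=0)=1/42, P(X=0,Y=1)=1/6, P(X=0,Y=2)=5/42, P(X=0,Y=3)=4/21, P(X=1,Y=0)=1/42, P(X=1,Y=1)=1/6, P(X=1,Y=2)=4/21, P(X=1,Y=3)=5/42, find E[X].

First find marginal of X:
P(X=0) = 1/2
P(X=1) = 1/2
E[X] = 0 × 1/2 + 1 × 1/2 = 1/2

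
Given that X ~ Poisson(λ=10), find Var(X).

For X ~ Poisson(λ=10):
Var(X) = 10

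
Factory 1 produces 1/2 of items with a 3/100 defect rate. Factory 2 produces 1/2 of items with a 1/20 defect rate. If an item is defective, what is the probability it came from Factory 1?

Using Bayes' theorem:
P(F1) = 1/2, P(D|F1) = 3/100
P(F2) = 1/2, P(D|F2) = 1/20
P(D) = P(D|F1)P(F1) + P(D|F2)P(F2)
     = \frac{1}{25}
P(F1|D) = P(D|F1)P(F1) / P(D)
= \frac{3}{8}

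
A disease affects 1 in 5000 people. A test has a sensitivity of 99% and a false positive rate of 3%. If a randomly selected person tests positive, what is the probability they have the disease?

Let D = the rare event, + = positive/flagged.
P(D) = 1/5000
P(+|D) = 99/100
P(+|D') = 3/100
P(+) = P(+|D)P(D) + P(+|D')P(D')
     = \frac{99}{100} × \frac{1}{5000} + \frac{3}{100} × \frac{4999}{5000}
     = \frac{1887}{62500}
P(D|+) = P(+|D)P(D)/P(+) = \frac{33}{5032}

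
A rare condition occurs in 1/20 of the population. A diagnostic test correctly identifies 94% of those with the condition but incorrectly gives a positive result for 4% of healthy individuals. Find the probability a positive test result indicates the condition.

Let D = the rare event, + = positive/flagged.
P(D) = 1/20
P(+|D) = 94/100 = 47/50
P(+|D') = 4/100 = 1/25
P(+) = P(+|D)P(D) + P(+|D')P(D')
     = \frac{47}{50} × \frac{1}{20} + \frac{1}{25} × \frac{19}{20}
     = \frac{17}{200}
P(D|+) = P(+|D)P(D)/P(+) = \frac{47}{85}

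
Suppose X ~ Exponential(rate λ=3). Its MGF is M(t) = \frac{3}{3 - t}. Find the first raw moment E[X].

To find E[X], compute M^(1)(0):
M^(1)(t) = \frac{3}{\left(3 - t\right)^{2}}
M^(1)(0) = \frac{1}{3}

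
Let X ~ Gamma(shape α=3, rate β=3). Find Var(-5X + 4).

For X ~ Gamma(shape α=3, rate β=3):
Var(X) = \frac{1}{3}
Var(-5X + 4) = (-5)² × Var(X) = 25 × \frac{1}{3} = \frac{25}{3}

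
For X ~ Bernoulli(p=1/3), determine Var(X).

For X ~ Bernoulli(p=1/3):
Var(X) = \frac{2}{9}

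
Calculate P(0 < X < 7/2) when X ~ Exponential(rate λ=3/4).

P(0 < X < 7/2) = ∫_{0}^{7/2} f(x) dx
where f(x) = \frac{3 e^{- \frac{3 x}{4}}}{4}
= 1 - e^{- \frac{21}{8}}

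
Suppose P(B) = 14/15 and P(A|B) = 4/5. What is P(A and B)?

By definition, P(A|B) = P(A ∩ B) / P(B)
So P(A ∩ B) = P(A|B) × P(B)
= 4/5 × 14/15
= 56/75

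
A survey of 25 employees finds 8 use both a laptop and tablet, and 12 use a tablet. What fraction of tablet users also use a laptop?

P(A ∩ B) = 8/25
P(B) = 12/25
P(A|B) = P(A ∩ B) / P(B) = (8/25) / (12/25) = 2/3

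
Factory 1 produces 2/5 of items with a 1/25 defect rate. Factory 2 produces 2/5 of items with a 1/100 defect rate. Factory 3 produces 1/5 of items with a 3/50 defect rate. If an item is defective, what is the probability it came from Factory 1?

Using Bayes' theorem:
P(F1) = 2/5, P(D|F1) = 1/25
P(F2) = 2/5, P(D|F2) = 1/100
P(F3) = 1/5, P(D|F3) = 3/50
P(D) = P(D|F1)P(F1) + P(D|F2)P(F2) + P(D|F3)P(F3)
     = \frac{4}{125}
P(F1|D) = P(D|F1)P(F1) / P(D)
= \frac{1}{2}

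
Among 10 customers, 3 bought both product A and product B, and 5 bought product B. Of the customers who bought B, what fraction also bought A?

P(A ∩ B) = 3/10
P(B) = 5/10 = 1/2
P(A|B) = P(A ∩ B) / P(B) = (3/10) / (1/2) = 3/5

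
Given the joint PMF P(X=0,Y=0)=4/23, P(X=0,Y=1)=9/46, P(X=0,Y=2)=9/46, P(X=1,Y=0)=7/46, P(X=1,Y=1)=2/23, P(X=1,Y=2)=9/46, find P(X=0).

P(X=0) = P(X=0,Y=0) + P(X=0,Y=1) + P(X=0,Y=2)
= 4/23 + 9/46 + 9/46
= 13/23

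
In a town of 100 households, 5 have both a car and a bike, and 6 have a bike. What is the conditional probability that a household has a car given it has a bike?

P(A ∩ B) = 5/100 = 1/20
P(B) = 6/100 = 3/50
P(A|B) = P(A ∩ B) / P(B) = (1/20) / (3/50) = 5/6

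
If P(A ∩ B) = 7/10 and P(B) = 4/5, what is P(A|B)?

P(A|B) = P(A ∩ B) / P(B)
= (7/10) / (4/5)
= 7/8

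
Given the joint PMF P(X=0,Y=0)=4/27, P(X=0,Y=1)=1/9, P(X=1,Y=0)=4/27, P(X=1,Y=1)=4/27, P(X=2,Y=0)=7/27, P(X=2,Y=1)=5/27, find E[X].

First find marginal of X:
P(X=0) = 7/27
P(X=1) = 8/27
P(X=2) = 4/9
E[X] = 0 × 7/27 + 1 × 8/27 + 2 × 4/9 = 32/27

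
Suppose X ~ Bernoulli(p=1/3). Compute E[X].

For X ~ Bernoulli(p=1/3), the expected value is:
E[X] = \frac{1}{3}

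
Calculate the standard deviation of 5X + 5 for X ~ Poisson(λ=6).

For X ~ Poisson(λ=6):
Var(X) = 6
SD(X) = √(Var(X)) = √(6) = \sqrt{6}
SD(5X + 5) = |5| × SD(X) = 5 × \sqrt{6} = 5 \sqrt{6}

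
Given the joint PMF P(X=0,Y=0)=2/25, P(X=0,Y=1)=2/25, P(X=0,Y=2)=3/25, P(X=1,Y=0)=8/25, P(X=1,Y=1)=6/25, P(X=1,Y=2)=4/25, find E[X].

First find marginal of X:
P(X=0) = 7/25
P(X=1) = 18/25
E[X] = 0 × 7/25 + 1 × 18/25 = 18/25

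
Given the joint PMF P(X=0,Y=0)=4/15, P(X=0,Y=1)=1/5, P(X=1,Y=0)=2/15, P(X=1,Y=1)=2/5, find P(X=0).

P(X=0) = P(X=0,Y=0) + P(X=0,Y=1)
= 4/15 + 1/5
= 7/15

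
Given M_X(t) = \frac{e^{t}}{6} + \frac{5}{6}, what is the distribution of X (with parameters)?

The MGF M(t) = \frac{e^{t}}{6} + \frac{5}{6} is the standard form for the Bernoulli distribution.
Comparing with the known MGF formula identifies: Bernoulli(p=1/6)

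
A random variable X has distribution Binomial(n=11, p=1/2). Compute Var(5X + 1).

For X ~ Binomial(n=11, p=1/2):
Var(X) = \frac{11}{4}
Var(5X + 1) = (5)² × Var(X) = 25 × \frac{11}{4} = \frac{275}{4}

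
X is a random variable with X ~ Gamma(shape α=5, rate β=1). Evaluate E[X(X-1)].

E[X(X-1)] = E[X² - X] = E[X²] - E[X]
E[X] = 5
E[X²] = Var(X) + (E[X])² = 5 + (5)² = 30
E[X(X-1)] = 30 - 5 = 25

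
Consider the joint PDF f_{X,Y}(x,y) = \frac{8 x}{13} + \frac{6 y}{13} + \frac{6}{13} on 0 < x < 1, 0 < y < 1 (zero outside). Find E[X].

E[X] = ∫_0^1 ∫_0^1 x × f(x,y) dy dx
= ∫_0^1 ∫_0^1 x × (\frac{8 x}{13} + \frac{6 y}{13} + \frac{6}{13}) dy dx
= \frac{43}{78}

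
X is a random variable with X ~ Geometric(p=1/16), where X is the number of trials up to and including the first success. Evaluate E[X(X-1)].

E[X(X-1)] = E[X² - X] = E[X²] - E[X]
E[X] = 16
E[X²] = Var(X) + (E[X])² = 240 + (16)² = 496
E[X(X-1)] = 496 - 16 = 480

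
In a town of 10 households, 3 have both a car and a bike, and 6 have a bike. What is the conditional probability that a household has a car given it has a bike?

P(A ∩ B) = 3/10
P(B) = 6/10 = 3/5
P(A|B) = P(A ∩ B) / P(B) = (3/10) / (3/5) = 1/2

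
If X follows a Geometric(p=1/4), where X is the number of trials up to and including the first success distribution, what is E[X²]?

Using the identity E[X²] = Var(X) + (E[X])²:
E[X] = 4
Var(X) = 12
E[X²] = 12 + (4)²
= 28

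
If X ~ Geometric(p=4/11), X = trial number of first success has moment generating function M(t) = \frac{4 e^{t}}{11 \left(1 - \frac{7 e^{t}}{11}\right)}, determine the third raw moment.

To find E[X^3], compute M^(3)(0):
M^(1)(t) = \frac{4 e^{t}}{11 \left(1 - \frac{7 e^{t}}{11}\right)} + \frac{28 e^{2 t}}{121 \left(1 - \frac{7 e^{t}}{11}\right)^{2}}
M^(2)(t) = \frac{4 e^{t}}{11 \left(1 - \frac{7 e^{t}}{11}\right)} + \frac{84 e^{2 t}}{121 \left(1 - \frac{7 e^{t}}{11}\right)^{2}} + \frac{392 e^{3 t}}{1331 \left(1 - \frac{7 e^{t}}{11}\right)^{3}}
M^(3)(t) = \frac{4 e^{t}}{11 \left(1 - \frac{7 e^{t}}{11}\right)} + \frac{196 e^{2 t}}{121 \left(1 - \frac{7 e^{t}}{11}\right)^{2}} + \frac{2352 e^{3 t}}{1331 \left(1 - \frac{7 e^{t}}{11}\right)^{3}} + \frac{8232 e^{4 t}}{14641 \left(1 - \frac{7 e^{t}}{11}\right)^{4}}
M^(3)(0) = \frac{2629}{32}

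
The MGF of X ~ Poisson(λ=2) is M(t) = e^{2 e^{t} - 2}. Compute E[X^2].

To find E[X^2], compute M^(2)(0):
M^(1)(t) = 2 e^{t} e^{2 e^{t} - 2}
M^(2)(t) = 4 e^{2 t} e^{2 e^{t} - 2} + 2 e^{t} e^{2 e^{t} - 2}
M^(2)(0) = 6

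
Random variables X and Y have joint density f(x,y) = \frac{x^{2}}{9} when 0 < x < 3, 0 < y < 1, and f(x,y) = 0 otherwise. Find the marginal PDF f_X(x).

f_X(x) = ∫_0^1 f(x,y) dy
= ∫_0^1 \frac{x^{2}}{9} dy
= \frac{x^{2}}{9} for 0 < x < 3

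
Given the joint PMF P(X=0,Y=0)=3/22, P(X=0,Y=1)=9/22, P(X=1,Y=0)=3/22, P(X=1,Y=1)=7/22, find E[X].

First find marginal of X:
P(X=0) = 6/11
P(X=1) = 5/11
E[X] = 0 × 6/11 + 1 × 5/11 = 5/11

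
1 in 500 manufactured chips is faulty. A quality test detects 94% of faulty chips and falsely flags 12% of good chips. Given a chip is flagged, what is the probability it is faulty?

Let D = the rare event, + = positive/flagged.
P(D) = 1/500
P(+|D) = 94/100 = 47/50
P(+|D') = 12/100 = 3/25
P(+) = P(+|D)P(D) + P(+|D')P(D')
     = \frac{47}{50} × \frac{1}{500} + \frac{3}{25} × \frac{499}{500}
     = \frac{3041}{25000}
P(D|+) = P(+|D)P(D)/P(+) = \frac{47}{3041}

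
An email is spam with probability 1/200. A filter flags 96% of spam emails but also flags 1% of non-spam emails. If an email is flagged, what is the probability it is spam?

Let D = the rare event, + = positive/flagged.
P(D) = 1/200
P(+|D) = 96/100 = 24/25
P(+|D') = 1/100
P(+) = P(+|D)P(D) + P(+|D')P(D')
     = \frac{24}{25} × \frac{1}{200} + \frac{1}{100} × \frac{199}{200}
     = \frac{59}{4000}
P(D|+) = P(+|D)P(D)/P(+) = \frac{96}{295}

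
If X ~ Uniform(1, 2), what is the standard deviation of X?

For X ~ Uniform(1, 2):
Var(X) = \frac{1}{12}
SD(X) = √(Var(X)) = √(\frac{1}{12}) = \frac{\sqrt{3}}{6}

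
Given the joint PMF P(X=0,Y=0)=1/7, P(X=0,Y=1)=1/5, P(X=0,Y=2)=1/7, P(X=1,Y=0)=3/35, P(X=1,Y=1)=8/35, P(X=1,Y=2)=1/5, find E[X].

First find marginal of X:
P(X=0) = 17/35
P(X=1) = 18/35
E[X] = 0 × 17/35 + 1 × 18/35 = 18/35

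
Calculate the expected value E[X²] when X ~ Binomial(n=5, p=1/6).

Using the identity E[X²] = Var(X) + (E[X])²:
E[X] = \frac{5}{6}
Var(X) = \frac{25}{36}
E[X²] = \frac{25}{36} + (\frac{5}{6})²
= \frac{25}{18}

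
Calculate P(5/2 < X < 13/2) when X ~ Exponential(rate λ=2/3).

P(5/2 < X < 13/2) = ∫_{5/2}^{13/2} f(x) dx
where f(x) = \frac{2 e^{- \frac{2 x}{3}}}{3}
= - \frac{1 - e^{\frac{8}{3}}}{e^{\frac{13}{3}}}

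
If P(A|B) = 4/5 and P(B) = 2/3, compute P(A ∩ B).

By definition, P(A|B) = P(A ∩ B) / P(B)
So P(A ∩ B) = P(A|B) × P(B)
= 4/5 × 2/3
= 8/15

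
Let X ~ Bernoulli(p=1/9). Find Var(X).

For X ~ Bernoulli(p=1/9):
Var(X) = \frac{8}{81}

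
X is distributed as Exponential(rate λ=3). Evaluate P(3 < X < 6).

P(3 < X < 6) = ∫_{3}^{6} f(x) dx
where f(x) = 3 e^{- 3 x}
= - \frac{1 - e^{9}}{e^{18}}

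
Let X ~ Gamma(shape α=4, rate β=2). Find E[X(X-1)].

E[X(X-1)] = E[X² - X] = E[X²] - E[X]
E[X] = 2
E[X²] = Var(X) + (E[X])² = 1 + (2)² = 5
E[X(X-1)] = 5 - 2 = 3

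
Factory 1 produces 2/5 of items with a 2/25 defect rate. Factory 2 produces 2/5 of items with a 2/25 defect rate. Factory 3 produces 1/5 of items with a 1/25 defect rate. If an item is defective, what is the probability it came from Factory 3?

Using Bayes' theorem:
P(F1) = 2/5, P(D|F1) = 2/25
P(F2) = 2/5, P(D|F2) = 2/25
P(F3) = 1/5, P(D|F3) = 1/25
P(D) = P(D|F1)P(F1) + P(D|F2)P(F2) + P(D|F3)P(F3)
     = \frac{9}{125}
P(F3|D) = P(D|F3)P(F3) / P(D)
= \frac{1}{9}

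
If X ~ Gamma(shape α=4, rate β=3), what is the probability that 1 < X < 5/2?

P(1 < X < 5/2) = ∫_{1}^{5/2} f(x) dx
where f(x) = \frac{27 x^{3} e^{- 3 x}}{2}
= - \frac{1711}{16 e^{\frac{15}{2}}} + \frac{13}{e^{3}}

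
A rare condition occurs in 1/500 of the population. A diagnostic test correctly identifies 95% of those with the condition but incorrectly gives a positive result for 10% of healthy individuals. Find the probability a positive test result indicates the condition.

Let D = the rare event, + = positive/flagged.
P(D) = 1/500
P(+|D) = 95/100 = 19/20
P(+|D') = 10/100 = 1/10
P(+) = P(+|D)P(D) + P(+|D')P(D')
     = \frac{19}{20} × \frac{1}{500} + \frac{1}{10} × \frac{499}{500}
     = \frac{1017}{10000}
P(D|+) = P(+|D)P(D)/P(+) = \frac{19}{1017}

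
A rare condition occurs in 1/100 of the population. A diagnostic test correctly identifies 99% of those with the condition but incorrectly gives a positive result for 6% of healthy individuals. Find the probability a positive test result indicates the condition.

Let D = the rare event, + = positive/flagged.
P(D) = 1/100
P(+|D) = 99/100
P(+|D') = 6/100 = 3/50
P(+) = P(+|D)P(D) + P(+|D')P(D')
     = \frac{99}{100} × \frac{1}{100} + \frac{3}{50} × \frac{99}{100}
     = \frac{693}{10000}
P(D|+) = P(+|D)P(D)/P(+) = \frac{1}{7}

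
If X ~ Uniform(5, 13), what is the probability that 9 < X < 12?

P(9 < X < 12) = ∫_{9}^{12} f(x) dx
where f(x) = \frac{1}{8}
= \frac{3}{8}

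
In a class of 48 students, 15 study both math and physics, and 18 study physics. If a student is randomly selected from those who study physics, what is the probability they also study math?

P(A ∩ B) = 15/48 = 5/16
P(B) = 18/48 = 3/8
P(A|B) = P(A ∩ B) / P(B) = (5/16) / (3/8) = 5/6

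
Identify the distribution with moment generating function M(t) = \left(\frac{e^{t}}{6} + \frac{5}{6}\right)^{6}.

The MGF M(t) = \left(\frac{e^{t}}{6} + \frac{5}{6}\right)^{6} is the standard form for the Binomial distribution.
Comparing with the known MGF formula identifies: Binomial(n=6, p=1/6)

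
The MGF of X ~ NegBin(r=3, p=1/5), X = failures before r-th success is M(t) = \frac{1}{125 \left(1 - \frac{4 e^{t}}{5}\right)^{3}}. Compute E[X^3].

To find E[X^3], compute M^(3)(0):
M^(1)(t) = \frac{12 e^{t}}{625 \left(1 - \frac{4 e^{t}}{5}\right)^{4}}
M^(2)(t) = \frac{12 e^{t}}{625 \left(1 - \frac{4 e^{t}}{5}\right)^{4}} + \frac{192 e^{2 t}}{3125 \left(1 - \frac{4 e^{t}}{5}\right)^{5}}
M^(3)(t) = \frac{12 e^{t}}{625 \left(1 - \frac{4 e^{t}}{5}\right)^{4}} + \frac{576 e^{2 t}}{3125 \left(1 - \frac{4 e^{t}}{5}\right)^{5}} + \frac{768 e^{3 t}}{3125 \left(1 - \frac{4 e^{t}}{5}\right)^{6}}
M^(3)(0) = 4428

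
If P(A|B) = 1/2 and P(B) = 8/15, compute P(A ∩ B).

By definition, P(A|B) = P(A ∩ B) / P(B)
So P(A ∩ B) = P(A|B) × P(B)
= 1/2 × 8/15
= 4/15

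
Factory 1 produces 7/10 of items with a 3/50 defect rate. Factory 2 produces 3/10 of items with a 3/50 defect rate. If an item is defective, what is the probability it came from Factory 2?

Using Bayes' theorem:
P(F1) = 7/10, P(D|F1) = 3/50
P(F2) = 3/10, P(D|F2) = 3/50
P(D) = P(D|F1)P(F1) + P(D|F2)P(F2)
     = \frac{3}{50}
P(F2|D) = P(D|F2)P(F2) / P(D)
= \frac{3}{10}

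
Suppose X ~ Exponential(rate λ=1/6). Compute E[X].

For X ~ Exponential(rate λ=1/6), the expected value is:
E[X] = 6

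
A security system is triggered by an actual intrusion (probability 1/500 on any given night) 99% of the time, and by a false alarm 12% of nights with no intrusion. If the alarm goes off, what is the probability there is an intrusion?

Let D = the rare event, + = positive/flagged.
P(D) = 1/500
P(+|D) = 99/100
P(+|D') = 12/100 = 3/25
P(+) = P(+|D)P(D) + P(+|D')P(D')
     = \frac{99}{100} × \frac{1}{500} + \frac{3}{25} × \frac{499}{500}
     = \frac{6087}{50000}
P(D|+) = P(+|D)P(D)/P(+) = \frac{33}{2029}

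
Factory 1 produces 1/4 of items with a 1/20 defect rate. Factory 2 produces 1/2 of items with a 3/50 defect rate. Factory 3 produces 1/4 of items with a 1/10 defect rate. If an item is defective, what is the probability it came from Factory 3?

Using Bayes' theorem:
P(F1) = 1/4, P(D|F1) = 1/20
P(F2) = 1/2, P(D|F2) = 3/50
P(F3) = 1/4, P(D|F3) = 1/10
P(D) = P(D|F1)P(F1) + P(D|F2)P(F2) + P(D|F3)P(F3)
     = \frac{27}{400}
P(F3|D) = P(D|F3)P(F3) / P(D)
= \frac{10}{27}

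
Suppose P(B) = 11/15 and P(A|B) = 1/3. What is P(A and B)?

By definition, P(A|B) = P(A ∩ B) / P(B)
So P(A ∩ B) = P(A|B) × P(B)
= 1/3 × 11/15
= 11/45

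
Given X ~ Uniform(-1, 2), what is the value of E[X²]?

Using the identity E[X²] = Var(X) + (E[X])²:
E[X] = \frac{1}{2}
Var(X) = \frac{3}{4}
E[X²] = \frac{3}{4} + (\frac{1}{2})²
= 1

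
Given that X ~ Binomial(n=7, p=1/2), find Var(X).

For X ~ Binomial(n=7, p=1/2):
Var(X) = \frac{7}{4}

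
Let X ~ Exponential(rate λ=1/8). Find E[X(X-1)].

E[X(X-1)] = E[X² - X] = E[X²] - E[X]
E[X] = 8
E[X²] = Var(X) + (E[X])² = 64 + (8)² = 128
E[X(X-1)] = 128 - 8 = 120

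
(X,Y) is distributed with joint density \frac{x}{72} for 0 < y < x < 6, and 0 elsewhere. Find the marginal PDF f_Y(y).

f_Y(y) = ∫_y^6 \frac{x}{72} dx = \frac{1}{4} - \frac{y^{2}}{144}
for 0 < y < 6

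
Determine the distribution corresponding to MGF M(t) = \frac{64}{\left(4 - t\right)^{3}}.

The MGF M(t) = \frac{64}{\left(4 - t\right)^{3}} is the standard form for the Gamma distribution.
Comparing with the known MGF formula identifies: Gamma(shape α=3, rate β=4)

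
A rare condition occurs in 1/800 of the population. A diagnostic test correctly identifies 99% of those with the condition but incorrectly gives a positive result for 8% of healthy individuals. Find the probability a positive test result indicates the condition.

Let D = the rare event, + = positive/flagged.
P(D) = 1/800
P(+|D) = 99/100
P(+|D') = 8/100 = 2/25
P(+) = P(+|D)P(D) + P(+|D')P(D')
     = \frac{99}{100} × \frac{1}{800} + \frac{2}{25} × \frac{799}{800}
     = \frac{6491}{80000}
P(D|+) = P(+|D)P(D)/P(+) = \frac{99}{6491}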